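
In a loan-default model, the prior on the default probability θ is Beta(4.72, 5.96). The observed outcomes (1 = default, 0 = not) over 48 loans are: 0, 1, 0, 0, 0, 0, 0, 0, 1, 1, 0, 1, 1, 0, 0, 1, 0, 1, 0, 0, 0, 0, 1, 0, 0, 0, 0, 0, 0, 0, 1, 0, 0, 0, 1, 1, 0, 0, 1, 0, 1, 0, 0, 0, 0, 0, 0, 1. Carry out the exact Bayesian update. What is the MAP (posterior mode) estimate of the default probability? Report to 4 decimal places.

0.3126

The Beta prior is conjugate to a Binomial/Bernoulli likelihood; the update adds successes to α and failures to β.
Posterior: Beta(α+k, β+n−k) = Beta(4.72+14, 5.96+34) = Beta(18.72, 39.96).
Mode of Beta(a,b) for a,b>1 is (a−1)/(a+b−2) = 17.72/56.68 = 0.3126.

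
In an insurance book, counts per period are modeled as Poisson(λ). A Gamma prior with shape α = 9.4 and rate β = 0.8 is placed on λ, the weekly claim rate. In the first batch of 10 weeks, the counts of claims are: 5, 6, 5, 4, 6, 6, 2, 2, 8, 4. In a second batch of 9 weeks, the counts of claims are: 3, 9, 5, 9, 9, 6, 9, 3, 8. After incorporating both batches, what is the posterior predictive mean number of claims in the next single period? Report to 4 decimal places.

5.9798

With a Gamma(shape α, rate β) prior, the Poisson likelihood is conjugate: the posterior is Gamma(α + ΣXᵢ, β + n).
Batch 1: sum of counts S = 48 over n = 10 weeks.
After batch 1: Gamma(α+S, β+n) = Gamma(9.4+48, 0.8+10) = Gamma(57.4, 10.8).
Batch 2: sum of counts S = 61 over n = 9 weeks.
After batch 2: Gamma(α+S, β+n) = Gamma(57.4+61, 10.8+9) = Gamma(118.4, 19.8).
The predictive distribution for one future period is NegBinom with mean α/β = 5.9798.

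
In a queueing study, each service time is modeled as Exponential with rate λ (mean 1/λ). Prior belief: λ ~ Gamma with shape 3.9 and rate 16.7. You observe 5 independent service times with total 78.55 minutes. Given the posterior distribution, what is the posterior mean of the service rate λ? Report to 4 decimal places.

With a Gamma(shape α, rate β) prior on the exponential rate λ, the posterior after n observations with total T = Σxᵢ is Gamma(α+n, β+T).
Posterior: Gamma(3.9+5, 16.7+78.55) = Gamma(8.9, 95.25).
Posterior mean of λ = α/β = 8.9/95.25 = 0.0934.

0.0934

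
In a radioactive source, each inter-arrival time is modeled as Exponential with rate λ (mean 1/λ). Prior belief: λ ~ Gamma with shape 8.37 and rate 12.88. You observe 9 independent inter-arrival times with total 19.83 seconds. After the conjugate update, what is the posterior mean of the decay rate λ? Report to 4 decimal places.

0.5310

With a Gamma(shape α, rate β) prior on the exponential rate λ, the posterior after n observations with total T = Σxᵢ is Gamma(α+n, β+T).
Posterior: Gamma(8.37+9, 12.88+19.83) = Gamma(17.37, 32.71).
Posterior mean of λ = α/β = 17.37/32.71 = 0.5310.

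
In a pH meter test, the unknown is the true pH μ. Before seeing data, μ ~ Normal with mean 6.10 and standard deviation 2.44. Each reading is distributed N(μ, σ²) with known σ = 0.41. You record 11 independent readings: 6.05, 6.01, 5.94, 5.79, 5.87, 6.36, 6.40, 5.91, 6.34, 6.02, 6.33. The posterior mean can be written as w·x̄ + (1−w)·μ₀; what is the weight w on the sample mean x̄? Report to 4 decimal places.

0.9974

For Normal data with known variance σ², a Normal(μ₀, σ₀²) prior on μ is conjugate. Posterior precision = 1/σ₀² + n/σ²; posterior mean is the precision-weighted average of μ₀ and x̄.
σ₀² = 2.44² = 5.9536, σ² = 0.41² = 0.1681. Prior precision 1/σ₀² = 1/5.9536; data precision n/σ² = 11/0.1681.
w = (n/σ²)/(1/σ₀² + n/σ²) = n·σ₀²/(σ² + n·σ₀²) = 11·5.9536/(0.1681 + 11·5.9536) = 65.4896/65.6577 = 0.9974.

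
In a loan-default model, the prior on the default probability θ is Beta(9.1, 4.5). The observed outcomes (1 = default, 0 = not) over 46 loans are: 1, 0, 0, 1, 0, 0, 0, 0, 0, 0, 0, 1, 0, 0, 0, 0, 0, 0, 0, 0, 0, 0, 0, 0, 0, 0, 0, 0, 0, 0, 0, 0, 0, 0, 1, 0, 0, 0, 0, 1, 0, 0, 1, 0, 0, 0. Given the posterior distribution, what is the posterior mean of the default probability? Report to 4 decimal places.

The Beta prior is conjugate to a Binomial/Bernoulli likelihood; the update adds successes to α and failures to β.
Posterior: Beta(α+k, β+n−k) = Beta(9.1+6, 4.5+40) = Beta(15.1, 44.5).
Posterior mean = α/(α+β) = 15.1/59.6 = 0.2534.

0.2534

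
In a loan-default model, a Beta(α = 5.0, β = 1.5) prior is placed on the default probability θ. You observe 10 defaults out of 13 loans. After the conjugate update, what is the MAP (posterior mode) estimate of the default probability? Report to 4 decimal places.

0.8000

The Beta prior is conjugate to a Binomial/Bernoulli likelihood; the update adds successes to α and failures to β.
Posterior: Beta(α+k, β+n−k) = Beta(5.0+10, 1.5+3) = Beta(15.0, 4.5).
Mode of Beta(a,b) for a,b>1 is (a−1)/(a+b−2) = 14.0/17.5 = 0.8000.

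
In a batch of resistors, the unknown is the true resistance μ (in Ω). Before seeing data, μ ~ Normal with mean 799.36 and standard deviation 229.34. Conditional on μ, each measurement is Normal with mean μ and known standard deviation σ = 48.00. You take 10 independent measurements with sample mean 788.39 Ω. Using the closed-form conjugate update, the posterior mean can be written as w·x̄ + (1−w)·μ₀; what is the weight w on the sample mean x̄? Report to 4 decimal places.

For Normal data with known variance σ², a Normal(μ₀, σ₀²) prior on μ is conjugate. Posterior precision = 1/σ₀² + n/σ²; posterior mean is the precision-weighted average of μ₀ and x̄.
σ₀² = 229.34² = 52596.8356, σ² = 48.00² = 2304. Prior precision 1/σ₀² = 1/52596.8356; data precision n/σ² = 10/2304.
w = (n/σ²)/(1/σ₀² + n/σ²) = n·σ₀²/(σ² + n·σ₀²) = 10·52596.8356/(2304 + 10·52596.8356) = 525968.356/528272.356 = 0.9956.

0.9956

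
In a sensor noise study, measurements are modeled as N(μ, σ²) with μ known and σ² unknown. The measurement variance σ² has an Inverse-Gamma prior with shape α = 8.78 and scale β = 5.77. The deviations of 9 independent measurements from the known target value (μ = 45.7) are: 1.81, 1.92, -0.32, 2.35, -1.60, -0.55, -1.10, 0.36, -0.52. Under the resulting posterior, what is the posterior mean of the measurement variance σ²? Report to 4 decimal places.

1.1645

With known mean μ and an Inverse-Gamma(α, β) prior on σ², the Normal likelihood is conjugate: posterior is Inv-Gamma(α + n/2, β + Σ(xᵢ−μ)²/2).
Σ(xᵢ−μ)² = (1.81)² + (1.92)² + (-0.32)² + (2.35)² + (-1.60)² + (-0.55)² + (-1.10)² + (0.36)² + (-0.52)² = 17.0599.
Posterior: Inv-Gamma(8.78 + 9/2, 5.77 + 17.0599/2) = Inv-Gamma(13.28, 14.29995).
E[σ²|data] = β/(α−1) = 14.29995/12.28 = 1.1645.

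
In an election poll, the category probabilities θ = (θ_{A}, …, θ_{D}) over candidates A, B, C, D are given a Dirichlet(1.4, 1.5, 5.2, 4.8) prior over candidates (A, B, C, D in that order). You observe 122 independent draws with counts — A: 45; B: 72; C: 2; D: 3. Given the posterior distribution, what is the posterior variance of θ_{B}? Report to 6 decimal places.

The Dirichlet prior is conjugate to the Multinomial likelihood: each posterior αⱼ = prior αⱼ + observed count nⱼ.
Posterior concentration: (46.4, 73.5, 7.2, 7.8), total = 134.9.
Var[θ_j] = α_j(Σα−α_j)/((Σα)²(Σα+1)) = 73.5·61.4/(134.9²·135.9) = 0.001825.

0.001825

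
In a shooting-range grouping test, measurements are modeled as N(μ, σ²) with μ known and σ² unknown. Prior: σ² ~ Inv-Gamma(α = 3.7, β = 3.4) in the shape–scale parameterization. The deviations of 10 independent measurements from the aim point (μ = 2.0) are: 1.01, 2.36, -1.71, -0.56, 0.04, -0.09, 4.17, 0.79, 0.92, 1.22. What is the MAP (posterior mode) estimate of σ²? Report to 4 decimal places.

With known mean μ and an Inverse-Gamma(α, β) prior on σ², the Normal likelihood is conjugate: posterior is Inv-Gamma(α + n/2, β + Σ(xᵢ−μ)²/2).
Σ(xᵢ−μ)² = (1.01)² + (2.36)² + (-1.71)² + (-0.56)² + (0.04)² + (-0.09)² + (4.17)² + (0.79)² + (0.92)² + (1.22)² = 30.1849.
Posterior: Inv-Gamma(3.7 + 10/2, 3.4 + 30.1849/2) = Inv-Gamma(8.70, 18.49245).
Mode = β/(α+1) = 18.49245/9.70 = 1.9064.

1.9064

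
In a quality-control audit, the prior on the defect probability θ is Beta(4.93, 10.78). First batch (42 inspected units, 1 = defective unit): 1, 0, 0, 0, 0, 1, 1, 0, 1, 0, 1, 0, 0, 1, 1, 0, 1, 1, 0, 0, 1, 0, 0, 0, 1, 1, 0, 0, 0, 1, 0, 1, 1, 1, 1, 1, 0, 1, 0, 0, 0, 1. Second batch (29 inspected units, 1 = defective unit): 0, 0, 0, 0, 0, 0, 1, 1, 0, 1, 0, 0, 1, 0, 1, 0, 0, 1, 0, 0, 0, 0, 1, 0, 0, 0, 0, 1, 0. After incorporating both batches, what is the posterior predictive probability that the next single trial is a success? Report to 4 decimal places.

0.3798

The Beta prior is conjugate to a Binomial/Bernoulli likelihood; the update adds successes to α and failures to β.
After batch 1: Beta(4.93+20, 10.78+22) = Beta(24.93, 32.78).
After batch 2: Beta(24.93+8, 32.78+21) = Beta(32.93, 53.78).
For a single future Bernoulli trial, P(success | data) = α/(α+β) = 0.3798.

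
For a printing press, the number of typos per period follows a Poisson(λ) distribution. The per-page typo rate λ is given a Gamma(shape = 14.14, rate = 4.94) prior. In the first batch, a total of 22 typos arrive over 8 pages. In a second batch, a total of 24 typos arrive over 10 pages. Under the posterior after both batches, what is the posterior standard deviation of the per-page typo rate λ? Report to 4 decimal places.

With a Gamma(shape α, rate β) prior, the Poisson likelihood is conjugate: the posterior is Gamma(α + ΣXᵢ, β + n).
After batch 1: Gamma(α+S, β+n) = Gamma(14.14+22, 4.94+8) = Gamma(36.14, 12.94).
After batch 2: Gamma(α+S, β+n) = Gamma(36.14+24, 12.94+10) = Gamma(60.14, 22.94).
SD = √α/β = √60.14/22.94 = 0.3381.

0.3381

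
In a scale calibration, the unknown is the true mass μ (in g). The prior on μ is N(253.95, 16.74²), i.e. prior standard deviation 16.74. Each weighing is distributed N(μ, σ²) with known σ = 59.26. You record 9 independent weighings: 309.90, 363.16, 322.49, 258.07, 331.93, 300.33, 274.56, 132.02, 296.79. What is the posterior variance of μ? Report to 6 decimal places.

163.096101

For Normal data with known variance σ², a Normal(μ₀, σ₀²) prior on μ is conjugate. Posterior precision = 1/σ₀² + n/σ²; posterior mean is the precision-weighted average of μ₀ and x̄.
σ₀² = 16.74² = 280.2276, σ² = 59.26² = 3511.7476; σ² + n·σ₀² = 3511.7476 + 9·280.2276 = 6033.796.
Posterior precision = 1/σ₀² + n/σ² = 1/280.2276 + 9/3511.7476 = (σ² + n·σ₀²)/(σ₀²σ²) = 6033.796/(280.2276·3511.7476); posterior variance σₙ² = σ₀²σ²/(σ² + n·σ₀²) = 280.2276·3511.7476/6033.796 = 163.096101.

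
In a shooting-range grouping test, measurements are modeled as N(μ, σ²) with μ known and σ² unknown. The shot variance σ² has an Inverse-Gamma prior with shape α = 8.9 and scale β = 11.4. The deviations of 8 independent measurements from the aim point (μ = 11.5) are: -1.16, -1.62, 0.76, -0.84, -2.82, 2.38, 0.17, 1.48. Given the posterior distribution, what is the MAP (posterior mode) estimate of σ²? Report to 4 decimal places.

1.5788

With known mean μ and an Inverse-Gamma(α, β) prior on σ², the Normal likelihood is conjugate: posterior is Inv-Gamma(α + n/2, β + Σ(xᵢ−μ)²/2).
Σ(xᵢ−μ)² = (-1.16)² + (-1.62)² + (0.76)² + (-0.84)² + (-2.82)² + (2.38)² + (0.17)² + (1.48)² = 21.0893.
Posterior: Inv-Gamma(8.9 + 8/2, 11.4 + 21.0893/2) = Inv-Gamma(12.90, 21.94465).
Mode = β/(α+1) = 21.94465/13.90 = 1.5788.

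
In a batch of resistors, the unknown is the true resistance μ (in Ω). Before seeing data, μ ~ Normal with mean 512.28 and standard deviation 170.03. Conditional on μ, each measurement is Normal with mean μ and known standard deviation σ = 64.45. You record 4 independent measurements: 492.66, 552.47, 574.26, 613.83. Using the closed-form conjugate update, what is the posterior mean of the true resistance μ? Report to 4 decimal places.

For Normal data with known variance σ², a Normal(μ₀, σ₀²) prior on μ is conjugate. Posterior precision = 1/σ₀² + n/σ²; posterior mean is the precision-weighted average of μ₀ and x̄.
Σxᵢ = 492.66 + 552.47 + 574.26 + 613.83 = 2233.22, so n·x̄ = 2233.22.
σ₀² = 170.03² = 28910.2009, σ² = 64.45² = 4153.8025; σ² + n·σ₀² = 4153.8025 + 4·28910.2009 = 119794.6061.
Posterior mean = (μ₀/σ₀² + n·x̄/σ²)/(1/σ₀² + n/σ²) = (σ²·μ₀ + σ₀²·n·x̄)/(σ² + n·σ₀²) = (4153.8025·512.28 + 28910.2009·2233.22)/119794.6061 = 66690748.798598/119794.6061 = 556.7091.

556.7091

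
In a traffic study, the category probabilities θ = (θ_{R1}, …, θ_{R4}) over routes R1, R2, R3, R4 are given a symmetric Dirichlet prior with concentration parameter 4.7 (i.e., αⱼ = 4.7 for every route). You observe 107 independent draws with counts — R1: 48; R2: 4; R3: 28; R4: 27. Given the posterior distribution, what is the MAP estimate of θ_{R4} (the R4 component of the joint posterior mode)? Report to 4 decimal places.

0.2521

The Dirichlet prior is conjugate to the Multinomial likelihood: each posterior αⱼ = prior αⱼ + observed count nⱼ.
Posterior concentration: (52.7, 8.7, 32.7, 31.7), total = 125.8.
Joint mode component: (α_{R4}−1)/(Σα−K) = 30.7/121.8 = 0.2521.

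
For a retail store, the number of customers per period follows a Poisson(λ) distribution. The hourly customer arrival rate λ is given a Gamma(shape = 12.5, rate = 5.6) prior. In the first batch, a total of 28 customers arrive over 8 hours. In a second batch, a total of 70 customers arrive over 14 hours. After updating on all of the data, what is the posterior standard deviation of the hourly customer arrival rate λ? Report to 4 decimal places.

0.3809

With a Gamma(shape α, rate β) prior, the Poisson likelihood is conjugate: the posterior is Gamma(α + ΣXᵢ, β + n).
After batch 1: Gamma(α+S, β+n) = Gamma(12.5+28, 5.6+8) = Gamma(40.5, 13.6).
After batch 2: Gamma(α+S, β+n) = Gamma(40.5+70, 13.6+14) = Gamma(110.5, 27.6).
SD = √α/β = √110.5/27.6 = 0.3809.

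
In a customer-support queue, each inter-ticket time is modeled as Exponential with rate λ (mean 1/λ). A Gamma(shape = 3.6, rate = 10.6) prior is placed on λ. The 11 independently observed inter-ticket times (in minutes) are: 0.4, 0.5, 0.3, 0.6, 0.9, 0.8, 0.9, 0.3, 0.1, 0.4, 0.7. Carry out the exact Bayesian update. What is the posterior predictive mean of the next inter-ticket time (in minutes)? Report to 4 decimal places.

With a Gamma(shape α, rate β) prior on the exponential rate λ, the posterior after n observations with total T = Σxᵢ is Gamma(α+n, β+T).
Sum of observations T = 5.9 minutes; n = 11.
Posterior: Gamma(3.6+11, 10.6+5.9) = Gamma(14.6, 16.5).
The predictive distribution for the next observation is Lomax; its mean is β/(α−1) = 16.5/13.6 = 1.2132.

1.2132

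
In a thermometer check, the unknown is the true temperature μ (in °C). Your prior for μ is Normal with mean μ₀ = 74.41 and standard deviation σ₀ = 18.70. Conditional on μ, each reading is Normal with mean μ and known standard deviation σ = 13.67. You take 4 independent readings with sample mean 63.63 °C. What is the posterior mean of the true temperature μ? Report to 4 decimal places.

For Normal data with known variance σ², a Normal(μ₀, σ₀²) prior on μ is conjugate. Posterior precision = 1/σ₀² + n/σ²; posterior mean is the precision-weighted average of μ₀ and x̄.
n·x̄ = 4·63.63 = 254.52.
σ₀² = 18.70² = 349.69, σ² = 13.67² = 186.8689; σ² + n·σ₀² = 186.8689 + 4·349.69 = 1585.6289.
Posterior mean = (μ₀/σ₀² + n·x̄/σ²)/(1/σ₀² + n/σ²) = (σ²·μ₀ + σ₀²·n·x̄)/(σ² + n·σ₀²) = (186.8689·74.41 + 349.69·254.52)/1585.6289 = 102908.013649/1585.6289 = 64.9004.

64.9004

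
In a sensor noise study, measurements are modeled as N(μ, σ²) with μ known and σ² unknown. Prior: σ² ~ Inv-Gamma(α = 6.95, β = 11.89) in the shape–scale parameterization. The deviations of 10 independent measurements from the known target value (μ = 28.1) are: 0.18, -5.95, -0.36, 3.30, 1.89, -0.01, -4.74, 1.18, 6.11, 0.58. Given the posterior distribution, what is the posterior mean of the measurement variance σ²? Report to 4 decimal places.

With known mean μ and an Inverse-Gamma(α, β) prior on σ², the Normal likelihood is conjugate: posterior is Inv-Gamma(α + n/2, β + Σ(xᵢ−μ)²/2).
Σ(xᵢ−μ)² = (0.18)² + (-5.95)² + (-0.36)² + (3.30)² + (1.89)² + (-0.01)² + (-4.74)² + (1.18)² + (6.11)² + (0.58)² = 111.5552.
Posterior: Inv-Gamma(6.95 + 10/2, 11.89 + 111.5552/2) = Inv-Gamma(11.95, 67.66760).
E[σ²|data] = β/(α−1) = 67.66760/10.95 = 6.1797.

6.1797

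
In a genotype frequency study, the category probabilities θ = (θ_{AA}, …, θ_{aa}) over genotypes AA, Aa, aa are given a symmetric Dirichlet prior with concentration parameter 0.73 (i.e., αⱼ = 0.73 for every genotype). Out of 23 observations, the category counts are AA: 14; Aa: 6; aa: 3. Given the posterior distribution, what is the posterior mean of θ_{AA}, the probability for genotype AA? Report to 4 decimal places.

The Dirichlet prior is conjugate to the Multinomial likelihood: each posterior αⱼ = prior αⱼ + observed count nⱼ.
Posterior concentration: (14.73, 6.73, 3.73), total = 25.19.
E[θ_{AA}|data] = α_{AA}/Σα = 14.73/25.19 = 0.5848.

0.5848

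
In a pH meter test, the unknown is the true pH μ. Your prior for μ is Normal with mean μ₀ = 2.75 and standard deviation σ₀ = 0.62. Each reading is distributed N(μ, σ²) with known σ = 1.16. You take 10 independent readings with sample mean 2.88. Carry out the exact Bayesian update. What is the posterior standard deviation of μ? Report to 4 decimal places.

For Normal data with known variance σ², a Normal(μ₀, σ₀²) prior on μ is conjugate. Posterior precision = 1/σ₀² + n/σ²; posterior mean is the precision-weighted average of μ₀ and x̄.
σ₀² = 0.62² = 0.3844, σ² = 1.16² = 1.3456; σ² + n·σ₀² = 1.3456 + 10·0.3844 = 5.1896.
Posterior precision = 1/σ₀² + n/σ² = 1/0.3844 + 10/1.3456 = (σ² + n·σ₀²)/(σ₀²σ²) = 5.1896/(0.3844·1.3456); posterior variance σₙ² = σ₀²σ²/(σ² + n·σ₀²) = 0.3844·1.3456/5.1896 = 0.099670.
Posterior SD = √σₙ² = √(0.3844·1.3456/5.1896) = 0.3157.

0.3157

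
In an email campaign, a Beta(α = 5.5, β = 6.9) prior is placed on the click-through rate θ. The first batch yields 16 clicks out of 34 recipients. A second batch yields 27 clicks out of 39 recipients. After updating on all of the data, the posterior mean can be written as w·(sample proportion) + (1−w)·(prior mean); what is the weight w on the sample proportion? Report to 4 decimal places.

0.8548

The Beta prior is conjugate to a Binomial/Bernoulli likelihood; the update adds successes to α and failures to β.
Total number of recipients: n = 34 + 39 = 73.
Posterior mean = (α₀+k)/(α₀+β₀+n) = [n/(α₀+β₀+n)]·(k/n) + [(α₀+β₀)/(α₀+β₀+n)]·α₀/(α₀+β₀), so only n and the prior enter the weight.
The weight on the data is w = n/(α₀+β₀+n) = 73/(5.5+6.9+73) = 73/85.4 = 0.8548.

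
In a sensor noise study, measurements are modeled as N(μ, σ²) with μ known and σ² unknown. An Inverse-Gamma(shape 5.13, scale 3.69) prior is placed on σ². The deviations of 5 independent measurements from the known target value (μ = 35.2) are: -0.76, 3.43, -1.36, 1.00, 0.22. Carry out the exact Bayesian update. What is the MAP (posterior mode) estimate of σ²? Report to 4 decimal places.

1.3106

With known mean μ and an Inverse-Gamma(α, β) prior on σ², the Normal likelihood is conjugate: posterior is Inv-Gamma(α + n/2, β + Σ(xᵢ−μ)²/2).
Σ(xᵢ−μ)² = (-0.76)² + (3.43)² + (-1.36)² + (1.00)² + (0.22)² = 15.2405.
Posterior: Inv-Gamma(5.13 + 5/2, 3.69 + 15.2405/2) = Inv-Gamma(7.63, 11.31025).
Mode = β/(α+1) = 11.31025/8.63 = 1.3106.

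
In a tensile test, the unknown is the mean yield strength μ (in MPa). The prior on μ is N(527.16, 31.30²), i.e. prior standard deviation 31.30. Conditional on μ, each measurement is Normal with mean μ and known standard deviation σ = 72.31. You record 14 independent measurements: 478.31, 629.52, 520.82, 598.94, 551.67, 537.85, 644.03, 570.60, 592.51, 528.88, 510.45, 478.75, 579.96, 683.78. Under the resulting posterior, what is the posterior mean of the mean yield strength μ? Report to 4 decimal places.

For Normal data with known variance σ², a Normal(μ₀, σ₀²) prior on μ is conjugate. Posterior precision = 1/σ₀² + n/σ²; posterior mean is the precision-weighted average of μ₀ and x̄.
Σxᵢ = 478.31 + 629.52 + 520.82 + 598.94 + 551.67 + 537.85 + 644.03 + 570.60 + 592.51 + 528.88 + 510.45 + 478.75 + 579.96 + 683.78 = 7906.07, so n·x̄ = 7906.07.
σ₀² = 31.30² = 979.69, σ² = 72.31² = 5228.7361; σ² + n·σ₀² = 5228.7361 + 14·979.69 = 18944.3961.
Posterior mean = (μ₀/σ₀² + n·x̄/σ²)/(1/σ₀² + n/σ²) = (σ²·μ₀ + σ₀²·n·x̄)/(σ² + n·σ₀²) = (5228.7361·527.16 + 979.69·7906.07)/18944.3961 = 10501878.240776/18944.3961 = 554.3528.

554.3528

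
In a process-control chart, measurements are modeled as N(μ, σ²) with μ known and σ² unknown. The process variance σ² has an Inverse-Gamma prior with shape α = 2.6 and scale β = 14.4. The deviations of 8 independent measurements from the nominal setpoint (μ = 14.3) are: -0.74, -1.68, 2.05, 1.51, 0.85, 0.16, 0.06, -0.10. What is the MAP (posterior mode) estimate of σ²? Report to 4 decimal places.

2.5930

With known mean μ and an Inverse-Gamma(α, β) prior on σ², the Normal likelihood is conjugate: posterior is Inv-Gamma(α + n/2, β + Σ(xᵢ−μ)²/2).
Σ(xᵢ−μ)² = (-0.74)² + (-1.68)² + (2.05)² + (1.51)² + (0.85)² + (0.16)² + (0.06)² + (-0.10)² = 10.6143.
Posterior: Inv-Gamma(2.6 + 8/2, 14.4 + 10.6143/2) = Inv-Gamma(6.60, 19.70715).
Mode = β/(α+1) = 19.70715/7.60 = 2.5930.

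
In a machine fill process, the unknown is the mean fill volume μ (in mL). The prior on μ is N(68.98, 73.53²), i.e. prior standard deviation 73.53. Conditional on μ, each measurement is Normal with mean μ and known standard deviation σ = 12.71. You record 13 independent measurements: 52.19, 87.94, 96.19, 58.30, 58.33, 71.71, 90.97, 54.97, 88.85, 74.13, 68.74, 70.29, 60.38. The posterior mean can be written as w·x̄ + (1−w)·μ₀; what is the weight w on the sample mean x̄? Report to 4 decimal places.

For Normal data with known variance σ², a Normal(μ₀, σ₀²) prior on μ is conjugate. Posterior precision = 1/σ₀² + n/σ²; posterior mean is the precision-weighted average of μ₀ and x̄.
σ₀² = 73.53² = 5406.6609, σ² = 12.71² = 161.5441. Prior precision 1/σ₀² = 1/5406.6609; data precision n/σ² = 13/161.5441.
w = (n/σ²)/(1/σ₀² + n/σ²) = n·σ₀²/(σ² + n·σ₀²) = 13·5406.6609/(161.5441 + 13·5406.6609) = 70286.5917/70448.1358 = 0.9977.

0.9977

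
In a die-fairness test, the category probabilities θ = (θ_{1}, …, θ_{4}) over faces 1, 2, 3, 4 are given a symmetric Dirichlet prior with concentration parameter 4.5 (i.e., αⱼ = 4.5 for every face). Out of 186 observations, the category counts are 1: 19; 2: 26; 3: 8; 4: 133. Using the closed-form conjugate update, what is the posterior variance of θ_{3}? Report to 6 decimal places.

0.000281

The Dirichlet prior is conjugate to the Multinomial likelihood: each posterior αⱼ = prior αⱼ + observed count nⱼ.
Posterior concentration: (23.5, 30.5, 12.5, 137.5), total = 204.0.
Var[θ_j] = α_j(Σα−α_j)/((Σα)²(Σα+1)) = 12.5·191.5/(204.0²·205.0) = 0.000281.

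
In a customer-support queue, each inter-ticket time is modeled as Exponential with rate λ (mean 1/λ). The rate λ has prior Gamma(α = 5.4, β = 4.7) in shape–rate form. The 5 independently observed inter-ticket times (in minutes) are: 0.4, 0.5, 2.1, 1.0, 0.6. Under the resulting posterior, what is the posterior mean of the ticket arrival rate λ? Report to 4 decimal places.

1.1183

With a Gamma(shape α, rate β) prior on the exponential rate λ, the posterior after n observations with total T = Σxᵢ is Gamma(α+n, β+T).
Sum of observations T = 4.6 minutes; n = 5.
Posterior: Gamma(5.4+5, 4.7+4.6) = Gamma(10.4, 9.3).
Posterior mean of λ = α/β = 10.4/9.3 = 1.1183.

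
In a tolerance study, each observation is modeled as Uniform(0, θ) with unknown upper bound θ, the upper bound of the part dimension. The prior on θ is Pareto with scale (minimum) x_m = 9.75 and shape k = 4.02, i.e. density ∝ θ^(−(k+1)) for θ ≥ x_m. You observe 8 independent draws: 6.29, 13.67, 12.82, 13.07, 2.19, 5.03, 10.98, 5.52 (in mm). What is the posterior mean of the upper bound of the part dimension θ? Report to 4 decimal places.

14.9105

A Pareto(scale x_m, shape k) prior on the upper bound θ of Uniform(0, θ) is conjugate: posterior is Pareto(max(x_m, max xᵢ), k + n).
Sample maximum = 13.67; prior scale x_m = 9.75 → posterior scale = max = 13.67.
Posterior shape = 4.02 + 8 = 12.02.
E[θ|data] = k·x_m/(k−1) = 12.02·13.67/11.02 = 14.9105.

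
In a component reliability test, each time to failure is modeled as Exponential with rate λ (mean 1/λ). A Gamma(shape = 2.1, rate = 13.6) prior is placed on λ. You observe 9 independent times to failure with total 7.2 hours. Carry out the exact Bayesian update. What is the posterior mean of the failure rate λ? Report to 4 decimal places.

0.5337

With a Gamma(shape α, rate β) prior on the exponential rate λ, the posterior after n observations with total T = Σxᵢ is Gamma(α+n, β+T).
Posterior: Gamma(2.1+9, 13.6+7.2) = Gamma(11.1, 20.8).
Posterior mean of λ = α/β = 11.1/20.8 = 0.5337.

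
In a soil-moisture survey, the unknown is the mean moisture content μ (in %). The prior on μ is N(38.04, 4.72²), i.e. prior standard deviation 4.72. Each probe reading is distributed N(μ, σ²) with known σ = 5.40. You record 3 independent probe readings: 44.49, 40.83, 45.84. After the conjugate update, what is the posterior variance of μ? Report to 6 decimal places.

For Normal data with known variance σ², a Normal(μ₀, σ₀²) prior on μ is conjugate. Posterior precision = 1/σ₀² + n/σ²; posterior mean is the precision-weighted average of μ₀ and x̄.
σ₀² = 4.72² = 22.2784, σ² = 5.40² = 29.16; σ² + n·σ₀² = 29.16 + 3·22.2784 = 95.9952.
Posterior precision = 1/σ₀² + n/σ² = 1/22.2784 + 3/29.16 = (σ² + n·σ₀²)/(σ₀²σ²) = 95.9952/(22.2784·29.16); posterior variance σₙ² = σ₀²σ²/(σ² + n·σ₀²) = 22.2784·29.16/95.9952 = 6.767402.

6.767402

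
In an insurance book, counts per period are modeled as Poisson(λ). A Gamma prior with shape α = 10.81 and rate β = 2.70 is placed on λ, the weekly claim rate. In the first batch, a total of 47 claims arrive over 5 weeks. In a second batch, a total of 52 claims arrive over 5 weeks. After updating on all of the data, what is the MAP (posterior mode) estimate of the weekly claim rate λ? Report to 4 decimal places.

With a Gamma(shape α, rate β) prior, the Poisson likelihood is conjugate: the posterior is Gamma(α + ΣXᵢ, β + n).
After batch 1: Gamma(α+S, β+n) = Gamma(10.81+47, 2.70+5) = Gamma(57.81, 7.70).
After batch 2: Gamma(α+S, β+n) = Gamma(57.81+52, 7.70+5) = Gamma(109.81, 12.70).
Mode of Gamma(α,β) for α≥1 is (α−1)/β = 108.81/12.70 = 8.5677.

8.5677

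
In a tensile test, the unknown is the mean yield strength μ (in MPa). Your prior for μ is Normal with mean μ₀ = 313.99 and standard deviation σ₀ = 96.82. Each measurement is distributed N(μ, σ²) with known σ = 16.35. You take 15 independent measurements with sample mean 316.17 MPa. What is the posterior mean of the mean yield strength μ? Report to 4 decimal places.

For Normal data with known variance σ², a Normal(μ₀, σ₀²) prior on μ is conjugate. Posterior precision = 1/σ₀² + n/σ²; posterior mean is the precision-weighted average of μ₀ and x̄.
n·x̄ = 15·316.17 = 4742.55.
σ₀² = 96.82² = 9374.1124, σ² = 16.35² = 267.3225; σ² + n·σ₀² = 267.3225 + 15·9374.1124 = 140879.0085.
Posterior mean = (μ₀/σ₀² + n·x̄/σ²)/(1/σ₀² + n/σ²) = (σ²·μ₀ + σ₀²·n·x̄)/(σ² + n·σ₀²) = (267.3225·313.99 + 9374.1124·4742.55)/140879.0085 = 44541133.354395/140879.0085 = 316.1659.

316.1659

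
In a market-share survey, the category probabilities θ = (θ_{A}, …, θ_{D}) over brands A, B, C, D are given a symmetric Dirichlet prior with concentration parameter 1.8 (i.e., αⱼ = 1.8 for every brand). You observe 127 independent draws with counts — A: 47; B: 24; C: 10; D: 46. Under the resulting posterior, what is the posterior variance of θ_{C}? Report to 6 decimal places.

The Dirichlet prior is conjugate to the Multinomial likelihood: each posterior αⱼ = prior αⱼ + observed count nⱼ.
Posterior concentration: (48.8, 25.8, 11.8, 47.8), total = 134.2.
Var[θ_j] = α_j(Σα−α_j)/((Σα)²(Σα+1)) = 11.8·122.4/(134.2²·135.2) = 0.000593.

0.000593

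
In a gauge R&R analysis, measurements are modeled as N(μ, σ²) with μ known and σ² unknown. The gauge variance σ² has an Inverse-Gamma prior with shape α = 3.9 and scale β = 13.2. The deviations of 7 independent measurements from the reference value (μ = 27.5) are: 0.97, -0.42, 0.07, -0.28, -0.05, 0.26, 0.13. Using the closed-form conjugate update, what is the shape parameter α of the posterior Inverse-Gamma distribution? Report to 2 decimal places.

With known mean μ and an Inverse-Gamma(α, β) prior on σ², the Normal likelihood is conjugate: posterior is Inv-Gamma(α + n/2, β + Σ(xᵢ−μ)²/2).
Σ(xᵢ−μ)² = (0.97)² + (-0.42)² + (0.07)² + (-0.28)² + (-0.05)² + (0.26)² + (0.13)² = 1.2876.
Posterior: Inv-Gamma(3.9 + 7/2, 13.2 + 1.2876/2) = Inv-Gamma(7.40, 13.84380).
Posterior α = 7.40.

7.40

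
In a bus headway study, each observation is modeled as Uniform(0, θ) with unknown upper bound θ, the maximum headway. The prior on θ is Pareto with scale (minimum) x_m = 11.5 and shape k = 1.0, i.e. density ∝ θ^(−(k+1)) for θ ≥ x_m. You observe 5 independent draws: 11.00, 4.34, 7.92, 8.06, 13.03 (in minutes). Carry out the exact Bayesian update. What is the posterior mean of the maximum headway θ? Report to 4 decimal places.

15.6360

A Pareto(scale x_m, shape k) prior on the upper bound θ of Uniform(0, θ) is conjugate: posterior is Pareto(max(x_m, max xᵢ), k + n).
Sample maximum = 13.03; prior scale x_m = 11.5 → posterior scale = max = 13.03.
Posterior shape = 1.0 + 5 = 6.0.
E[θ|data] = k·x_m/(k−1) = 6.0·13.03/5.0 = 15.6360.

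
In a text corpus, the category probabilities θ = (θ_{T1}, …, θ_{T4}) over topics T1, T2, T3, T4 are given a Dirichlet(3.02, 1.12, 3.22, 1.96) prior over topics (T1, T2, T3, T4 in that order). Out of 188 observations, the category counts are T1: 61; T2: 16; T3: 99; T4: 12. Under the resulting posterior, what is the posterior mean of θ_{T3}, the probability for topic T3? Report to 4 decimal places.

The Dirichlet prior is conjugate to the Multinomial likelihood: each posterior αⱼ = prior αⱼ + observed count nⱼ.
Posterior concentration: (64.02, 17.12, 102.22, 13.96), total = 197.32.
E[θ_{T3}|data] = α_{T3}/Σα = 102.22/197.32 = 0.5180.

0.5180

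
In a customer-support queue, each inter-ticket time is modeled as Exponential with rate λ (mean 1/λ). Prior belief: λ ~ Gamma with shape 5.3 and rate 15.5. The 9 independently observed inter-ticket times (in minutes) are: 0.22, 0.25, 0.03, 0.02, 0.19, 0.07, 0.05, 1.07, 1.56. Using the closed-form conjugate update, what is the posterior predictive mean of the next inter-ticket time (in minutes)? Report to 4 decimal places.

With a Gamma(shape α, rate β) prior on the exponential rate λ, the posterior after n observations with total T = Σxᵢ is Gamma(α+n, β+T).
Sum of observations T = 3.46 minutes; n = 9.
Posterior: Gamma(5.3+9, 15.5+3.46) = Gamma(14.3, 18.96).
The predictive distribution for the next observation is Lomax; its mean is β/(α−1) = 18.96/13.3 = 1.4256.

1.4256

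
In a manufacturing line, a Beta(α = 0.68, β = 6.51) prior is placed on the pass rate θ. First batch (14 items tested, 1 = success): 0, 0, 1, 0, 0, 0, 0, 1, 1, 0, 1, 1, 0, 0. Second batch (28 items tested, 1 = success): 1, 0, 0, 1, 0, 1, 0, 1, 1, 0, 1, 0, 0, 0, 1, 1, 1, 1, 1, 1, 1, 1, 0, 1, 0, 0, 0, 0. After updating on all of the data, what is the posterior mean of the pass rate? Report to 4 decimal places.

The Beta prior is conjugate to a Binomial/Bernoulli likelihood; the update adds successes to α and failures to β.
After batch 1: Beta(0.68+5, 6.51+9) = Beta(5.68, 15.51).
After batch 2: Beta(5.68+15, 15.51+13) = Beta(20.68, 28.51).
Posterior mean = α/(α+β) = 20.68/49.19 = 0.4204.

0.4204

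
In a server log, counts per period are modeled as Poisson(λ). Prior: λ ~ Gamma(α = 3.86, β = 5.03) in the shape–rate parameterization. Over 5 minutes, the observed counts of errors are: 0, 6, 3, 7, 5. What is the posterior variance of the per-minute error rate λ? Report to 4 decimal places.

0.2471

With a Gamma(shape α, rate β) prior, the Poisson likelihood is conjugate: the posterior is Gamma(α + ΣXᵢ, β + n).
Sum of counts S = 21 over n = 5 minutes.
Posterior: Gamma(α+S, β+n) = Gamma(3.86+21, 5.03+5) = Gamma(24.86, 10.03).
Var = α/β² = 24.86/10.03² = 0.2471.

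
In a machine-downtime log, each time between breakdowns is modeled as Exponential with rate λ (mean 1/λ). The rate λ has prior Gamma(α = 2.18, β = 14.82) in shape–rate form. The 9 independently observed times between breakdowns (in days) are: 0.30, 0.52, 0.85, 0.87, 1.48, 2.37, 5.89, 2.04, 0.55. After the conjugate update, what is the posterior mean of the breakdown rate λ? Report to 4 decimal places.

0.3766

With a Gamma(shape α, rate β) prior on the exponential rate λ, the posterior after n observations with total T = Σxᵢ is Gamma(α+n, β+T).
Sum of observations T = 14.87 days; n = 9.
Posterior: Gamma(2.18+9, 14.82+14.87) = Gamma(11.18, 29.69).
Posterior mean of λ = α/β = 11.18/29.69 = 0.3766.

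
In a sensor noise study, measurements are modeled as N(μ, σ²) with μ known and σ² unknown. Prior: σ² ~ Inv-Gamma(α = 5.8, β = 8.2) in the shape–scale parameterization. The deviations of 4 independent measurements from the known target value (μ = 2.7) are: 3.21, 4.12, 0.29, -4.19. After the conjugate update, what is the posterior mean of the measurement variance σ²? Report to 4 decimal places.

4.5087

With known mean μ and an Inverse-Gamma(α, β) prior on σ², the Normal likelihood is conjugate: posterior is Inv-Gamma(α + n/2, β + Σ(xᵢ−μ)²/2).
Σ(xᵢ−μ)² = (3.21)² + (4.12)² + (0.29)² + (-4.19)² = 44.9187.
Posterior: Inv-Gamma(5.8 + 4/2, 8.2 + 44.9187/2) = Inv-Gamma(7.80, 30.65935).
E[σ²|data] = β/(α−1) = 30.65935/6.80 = 4.5087.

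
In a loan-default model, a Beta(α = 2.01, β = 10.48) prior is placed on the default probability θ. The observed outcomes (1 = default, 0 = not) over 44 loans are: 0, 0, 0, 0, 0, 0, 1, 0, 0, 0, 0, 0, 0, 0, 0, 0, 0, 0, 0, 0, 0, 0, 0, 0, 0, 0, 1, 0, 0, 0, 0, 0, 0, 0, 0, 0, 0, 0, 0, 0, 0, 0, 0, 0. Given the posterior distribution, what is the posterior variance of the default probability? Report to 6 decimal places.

The Beta prior is conjugate to a Binomial/Bernoulli likelihood; the update adds successes to α and failures to β.
Posterior: Beta(α+k, β+n−k) = Beta(2.01+2, 10.48+42) = Beta(4.01, 52.48).
Var = αβ/((α+β)²(α+β+1)) = 4.01·52.48/(56.49²·57.49) = 0.001147.

0.001147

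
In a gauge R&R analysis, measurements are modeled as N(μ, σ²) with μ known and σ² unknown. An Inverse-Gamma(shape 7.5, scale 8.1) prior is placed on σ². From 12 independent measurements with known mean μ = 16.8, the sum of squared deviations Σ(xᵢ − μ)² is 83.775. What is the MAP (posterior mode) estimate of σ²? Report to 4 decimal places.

3.4474

With known mean μ and an Inverse-Gamma(α, β) prior on σ², the Normal likelihood is conjugate: posterior is Inv-Gamma(α + n/2, β + Σ(xᵢ−μ)²/2).
Posterior: Inv-Gamma(7.5 + 12/2, 8.1 + 83.775/2) = Inv-Gamma(13.50, 49.9875).
Mode = β/(α+1) = 49.9875/14.50 = 3.4474.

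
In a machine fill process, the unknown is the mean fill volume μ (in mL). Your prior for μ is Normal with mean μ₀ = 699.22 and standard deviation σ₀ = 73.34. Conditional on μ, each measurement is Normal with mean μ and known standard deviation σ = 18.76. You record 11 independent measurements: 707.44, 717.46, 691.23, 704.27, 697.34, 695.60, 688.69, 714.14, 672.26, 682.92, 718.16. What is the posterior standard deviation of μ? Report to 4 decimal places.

5.6396

For Normal data with known variance σ², a Normal(μ₀, σ₀²) prior on μ is conjugate. Posterior precision = 1/σ₀² + n/σ²; posterior mean is the precision-weighted average of μ₀ and x̄.
σ₀² = 73.34² = 5378.7556, σ² = 18.76² = 351.9376; σ² + n·σ₀² = 351.9376 + 11·5378.7556 = 59518.2492.
Posterior precision = 1/σ₀² + n/σ² = 1/5378.7556 + 11/351.9376 = (σ² + n·σ₀²)/(σ₀²σ²) = 59518.2492/(5378.7556·351.9376); posterior variance σₙ² = σ₀²σ²/(σ² + n·σ₀²) = 5378.7556·351.9376/59518.2492 = 31.805141.
Posterior SD = √σₙ² = √(5378.7556·351.9376/59518.2492) = 5.6396.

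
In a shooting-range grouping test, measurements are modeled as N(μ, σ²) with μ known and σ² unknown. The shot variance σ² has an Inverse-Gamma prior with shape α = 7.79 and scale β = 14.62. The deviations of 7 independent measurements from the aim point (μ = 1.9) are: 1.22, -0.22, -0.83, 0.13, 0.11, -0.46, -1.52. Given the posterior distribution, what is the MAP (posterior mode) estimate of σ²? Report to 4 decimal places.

With known mean μ and an Inverse-Gamma(α, β) prior on σ², the Normal likelihood is conjugate: posterior is Inv-Gamma(α + n/2, β + Σ(xᵢ−μ)²/2).
Σ(xᵢ−μ)² = (1.22)² + (-0.22)² + (-0.83)² + (0.13)² + (0.11)² + (-0.46)² + (-1.52)² = 4.7767.
Posterior: Inv-Gamma(7.79 + 7/2, 14.62 + 4.7767/2) = Inv-Gamma(11.29, 17.00835).
Mode = β/(α+1) = 17.00835/12.29 = 1.3839.

1.3839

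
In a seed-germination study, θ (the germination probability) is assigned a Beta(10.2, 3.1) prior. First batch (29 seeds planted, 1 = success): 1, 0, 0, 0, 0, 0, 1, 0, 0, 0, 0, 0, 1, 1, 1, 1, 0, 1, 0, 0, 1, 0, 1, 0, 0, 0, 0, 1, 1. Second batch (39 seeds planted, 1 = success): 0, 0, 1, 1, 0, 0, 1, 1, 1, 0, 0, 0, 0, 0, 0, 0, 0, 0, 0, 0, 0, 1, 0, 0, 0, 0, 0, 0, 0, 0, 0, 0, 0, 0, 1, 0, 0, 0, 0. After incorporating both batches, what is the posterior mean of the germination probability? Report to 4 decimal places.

0.3469

The Beta prior is conjugate to a Binomial/Bernoulli likelihood; the update adds successes to α and failures to β.
After batch 1: Beta(10.2+11, 3.1+18) = Beta(21.2, 21.1).
After batch 2: Beta(21.2+7, 21.1+32) = Beta(28.2, 53.1).
Posterior mean = α/(α+β) = 28.2/81.3 = 0.3469.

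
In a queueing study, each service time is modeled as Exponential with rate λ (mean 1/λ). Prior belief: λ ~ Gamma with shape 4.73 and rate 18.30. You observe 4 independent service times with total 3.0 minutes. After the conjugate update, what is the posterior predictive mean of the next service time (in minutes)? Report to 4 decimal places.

With a Gamma(shape α, rate β) prior on the exponential rate λ, the posterior after n observations with total T = Σxᵢ is Gamma(α+n, β+T).
Posterior: Gamma(4.73+4, 18.30+3.0) = Gamma(8.73, 21.30).
The predictive distribution for the next observation is Lomax; its mean is β/(α−1) = 21.30/7.73 = 2.7555.

2.7555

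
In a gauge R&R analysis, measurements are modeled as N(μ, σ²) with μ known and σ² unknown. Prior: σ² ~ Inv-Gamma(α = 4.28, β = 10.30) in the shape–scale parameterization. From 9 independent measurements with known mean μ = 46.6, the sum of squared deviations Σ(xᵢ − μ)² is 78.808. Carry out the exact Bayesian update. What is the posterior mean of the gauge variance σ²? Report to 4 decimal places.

6.3887

With known mean μ and an Inverse-Gamma(α, β) prior on σ², the Normal likelihood is conjugate: posterior is Inv-Gamma(α + n/2, β + Σ(xᵢ−μ)²/2).
Posterior: Inv-Gamma(4.28 + 9/2, 10.30 + 78.808/2) = Inv-Gamma(8.78, 49.7040).
E[σ²|data] = β/(α−1) = 49.7040/7.78 = 6.3887.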